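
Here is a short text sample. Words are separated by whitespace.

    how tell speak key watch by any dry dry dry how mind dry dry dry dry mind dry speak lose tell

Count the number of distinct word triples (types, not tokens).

21 tokens → 19 trigram windows in total.
Repeated trigrams (each contributes count−1 duplicates):
  dry dry dry: 3
2 duplicate windows → 19 − 2 = 17 distinct.

17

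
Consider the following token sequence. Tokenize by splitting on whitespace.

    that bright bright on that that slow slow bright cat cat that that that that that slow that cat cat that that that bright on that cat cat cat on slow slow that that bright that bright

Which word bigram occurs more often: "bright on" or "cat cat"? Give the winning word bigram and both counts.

"bright on": 2 occurrences
"cat cat": 4 occurrences

"cat cat" (4 vs 2)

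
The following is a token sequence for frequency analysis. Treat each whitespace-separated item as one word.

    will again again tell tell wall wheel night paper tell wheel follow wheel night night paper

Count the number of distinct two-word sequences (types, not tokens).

16 tokens → 15 bigram windows in total.
Repeated bigrams (each contributes count−1 duplicates):
  night paper: 2
  wheel night: 2
2 duplicate windows → 15 − 2 = 13 distinct.

13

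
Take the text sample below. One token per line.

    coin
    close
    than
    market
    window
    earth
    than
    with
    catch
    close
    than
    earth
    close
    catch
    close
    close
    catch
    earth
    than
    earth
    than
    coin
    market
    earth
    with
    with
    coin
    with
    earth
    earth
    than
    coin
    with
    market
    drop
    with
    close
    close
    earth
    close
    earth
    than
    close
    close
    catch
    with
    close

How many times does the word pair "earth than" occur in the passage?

Scanning the 46 overlapping bigram windows for "earth than":
  position 6–7: earth than
  position 18–19: earth than
  position 20–21: earth than
  position 30–31: earth than
  position 41–42: earth than

5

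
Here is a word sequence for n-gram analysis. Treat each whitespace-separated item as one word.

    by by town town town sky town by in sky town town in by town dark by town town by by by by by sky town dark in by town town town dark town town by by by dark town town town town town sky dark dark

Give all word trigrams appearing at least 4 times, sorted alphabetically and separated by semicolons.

by by by; town town town

Trigram counts meeting the condition (at least 4 times):
  by by by: 4
  town town town: 5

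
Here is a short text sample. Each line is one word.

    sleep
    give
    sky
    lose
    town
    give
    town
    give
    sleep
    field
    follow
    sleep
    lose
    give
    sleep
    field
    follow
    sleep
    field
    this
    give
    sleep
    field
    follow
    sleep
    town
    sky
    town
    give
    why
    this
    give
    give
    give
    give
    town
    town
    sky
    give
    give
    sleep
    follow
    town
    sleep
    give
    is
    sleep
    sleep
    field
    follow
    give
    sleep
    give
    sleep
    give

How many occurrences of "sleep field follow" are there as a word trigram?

Scanning the 53 overlapping trigram windows for "sleep field follow":
  position 9–11: sleep field follow
  position 15–17: sleep field follow
  position 22–24: sleep field follow
  position 48–50: sleep field follow

4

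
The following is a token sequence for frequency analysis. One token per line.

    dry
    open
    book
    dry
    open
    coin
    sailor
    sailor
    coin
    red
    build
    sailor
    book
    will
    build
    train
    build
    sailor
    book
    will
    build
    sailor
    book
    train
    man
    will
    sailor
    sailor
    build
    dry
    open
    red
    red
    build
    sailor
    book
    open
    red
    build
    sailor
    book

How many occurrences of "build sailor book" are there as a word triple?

5

Scanning the 39 overlapping trigram windows for "build sailor book":
  position 11–13: build sailor book
  position 17–19: build sailor book
  position 21–23: build sailor book
  position 34–36: build sailor book
  position 39–41: build sailor book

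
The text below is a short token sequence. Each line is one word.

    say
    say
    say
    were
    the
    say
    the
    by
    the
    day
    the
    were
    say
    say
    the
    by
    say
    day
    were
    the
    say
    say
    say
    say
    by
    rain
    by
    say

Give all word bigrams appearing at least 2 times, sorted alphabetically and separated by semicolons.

by say; say say; say the; the by; the say; were the

Bigram counts meeting the condition (at least 2 times):
  by say: 2
  say say: 6
  say the: 2
  the by: 2
  the say: 2
  were the: 2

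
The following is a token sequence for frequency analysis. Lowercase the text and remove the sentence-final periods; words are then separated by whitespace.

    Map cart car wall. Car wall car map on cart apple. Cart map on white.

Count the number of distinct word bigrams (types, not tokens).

11

15 tokens → 14 bigram windows in total.
Repeated bigrams (each contributes count−1 duplicates):
  car wall: 2
  map on: 2
  wall car: 2
3 duplicate windows → 14 − 3 = 11 distinct.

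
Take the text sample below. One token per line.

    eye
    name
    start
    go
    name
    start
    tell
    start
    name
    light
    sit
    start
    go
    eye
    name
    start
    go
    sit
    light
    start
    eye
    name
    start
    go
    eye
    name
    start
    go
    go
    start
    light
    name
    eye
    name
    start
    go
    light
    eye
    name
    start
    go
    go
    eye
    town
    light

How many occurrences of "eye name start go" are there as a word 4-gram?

6

Scanning the 42 overlapping 4-gram windows for "eye name start go":
  position 1–4: eye name start go
  position 14–17: eye name start go
  position 21–24: eye name start go
  position 25–28: eye name start go
  position 33–36: eye name start go
  position 38–41: eye name start go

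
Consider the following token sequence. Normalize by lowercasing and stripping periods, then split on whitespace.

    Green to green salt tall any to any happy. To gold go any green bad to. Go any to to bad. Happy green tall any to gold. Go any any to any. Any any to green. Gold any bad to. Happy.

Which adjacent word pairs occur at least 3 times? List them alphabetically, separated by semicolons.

Bigram counts meeting the condition (at least 3 times):
  any any: 3
  any to: 5
  go any: 3

any any; any to; go any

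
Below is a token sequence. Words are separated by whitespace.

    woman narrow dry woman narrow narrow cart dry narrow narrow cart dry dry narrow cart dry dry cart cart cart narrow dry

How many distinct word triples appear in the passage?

22 tokens → 20 trigram windows in total.
Repeated trigrams (each contributes count−1 duplicates):
  narrow cart dry: 3
  cart dry dry: 2
  narrow narrow cart: 2
4 duplicate windows → 20 − 4 = 16 distinct.

16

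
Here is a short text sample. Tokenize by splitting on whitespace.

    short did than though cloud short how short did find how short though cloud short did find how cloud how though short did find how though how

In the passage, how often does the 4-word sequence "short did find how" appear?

3

Scanning the 24 overlapping 4-gram windows for "short did find how":
  position 8–11: short did find how
  position 15–18: short did find how
  position 22–25: short did find how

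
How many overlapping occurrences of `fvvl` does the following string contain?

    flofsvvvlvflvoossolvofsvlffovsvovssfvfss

0

Sliding a length-4 window over the 40 characters (37 positions):
  (no match at any position)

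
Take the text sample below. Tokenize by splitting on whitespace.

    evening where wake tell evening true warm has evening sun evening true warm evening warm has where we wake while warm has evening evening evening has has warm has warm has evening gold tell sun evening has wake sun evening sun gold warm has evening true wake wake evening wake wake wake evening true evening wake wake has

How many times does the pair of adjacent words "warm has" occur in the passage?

6

Scanning the 57 overlapping bigram windows for "warm has":
  position 7–8: warm has
  position 15–16: warm has
  position 21–22: warm has
  position 28–29: warm has
  position 30–31: warm has
  position 43–44: warm has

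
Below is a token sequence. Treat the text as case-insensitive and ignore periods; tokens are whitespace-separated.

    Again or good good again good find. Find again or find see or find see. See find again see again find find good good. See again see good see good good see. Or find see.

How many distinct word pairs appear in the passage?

19

35 tokens → 34 bigram windows in total.
Repeated bigrams (each contributes count−1 duplicates):
  find see: 3
  good good: 3
  good see: 3
  or find: 3
  again or: 2
  again see: 2
  find again: 2
  find find: 2
  … (3 more repeated)
15 duplicate windows → 34 − 15 = 19 distinct.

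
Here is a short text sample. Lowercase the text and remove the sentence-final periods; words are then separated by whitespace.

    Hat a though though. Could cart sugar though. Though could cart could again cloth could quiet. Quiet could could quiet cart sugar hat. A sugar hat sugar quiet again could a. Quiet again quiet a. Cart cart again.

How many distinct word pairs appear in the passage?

29

38 tokens → 37 bigram windows in total.
Repeated bigrams (each contributes count−1 duplicates):
  cart sugar: 2
  could cart: 2
  could quiet: 2
  hat a: 2
  quiet again: 2
  sugar hat: 2
  though could: 2
  though though: 2
8 duplicate windows → 37 − 8 = 29 distinct.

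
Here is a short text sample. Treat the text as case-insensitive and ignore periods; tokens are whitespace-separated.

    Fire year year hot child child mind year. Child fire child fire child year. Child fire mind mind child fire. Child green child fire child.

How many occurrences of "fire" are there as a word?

Scanning the 25 tokens for "fire":
  position 1: fire
  position 10: fire
  position 12: fire
  position 16: fire
  position 20: fire
  position 24: fire

6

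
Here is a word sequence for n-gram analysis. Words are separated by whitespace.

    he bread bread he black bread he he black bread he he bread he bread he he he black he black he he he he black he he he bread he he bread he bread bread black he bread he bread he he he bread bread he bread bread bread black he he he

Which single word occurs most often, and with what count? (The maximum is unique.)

Unigram frequencies (highest first):
  he: 30
  bread: 17
  black: 7

"he", 30 times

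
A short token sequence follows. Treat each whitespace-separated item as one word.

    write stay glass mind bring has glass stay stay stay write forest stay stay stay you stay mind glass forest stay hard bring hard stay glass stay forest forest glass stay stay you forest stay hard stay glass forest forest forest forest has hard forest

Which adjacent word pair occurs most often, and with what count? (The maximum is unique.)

"stay stay", 5 times

Bigram frequencies (highest first):
  stay stay: 5
  forest forest: 4
  stay glass: 3
  glass stay: 3
  forest stay: 3
  stay you: 2
  … (21 more, each ≤ 2)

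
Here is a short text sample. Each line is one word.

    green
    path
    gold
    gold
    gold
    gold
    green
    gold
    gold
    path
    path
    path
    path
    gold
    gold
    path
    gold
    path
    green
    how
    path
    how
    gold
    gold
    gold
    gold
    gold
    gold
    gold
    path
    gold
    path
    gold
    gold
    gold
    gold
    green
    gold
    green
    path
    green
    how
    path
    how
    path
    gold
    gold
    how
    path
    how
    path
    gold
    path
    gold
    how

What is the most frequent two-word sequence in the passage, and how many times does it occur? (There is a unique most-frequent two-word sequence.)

Bigram frequencies (highest first):
  gold gold: 15
  path gold: 8
  gold path: 6
  how path: 5
  gold green: 3
  path path: 3
  … (7 more, each ≤ 3)

"gold gold", 15 times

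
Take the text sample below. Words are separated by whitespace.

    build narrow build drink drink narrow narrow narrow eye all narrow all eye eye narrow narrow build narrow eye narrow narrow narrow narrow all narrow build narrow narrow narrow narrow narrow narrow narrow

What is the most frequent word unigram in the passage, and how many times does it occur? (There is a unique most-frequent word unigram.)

"narrow", 20 times

Unigram frequencies (highest first):
  narrow: 20
  build: 4
  eye: 4
  all: 3
  drink: 2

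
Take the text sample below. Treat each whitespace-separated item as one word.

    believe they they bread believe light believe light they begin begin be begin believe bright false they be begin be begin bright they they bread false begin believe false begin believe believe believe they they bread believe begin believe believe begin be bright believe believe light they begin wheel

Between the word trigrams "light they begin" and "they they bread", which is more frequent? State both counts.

"they they bread" (3 vs 2)

"light they begin": 2 occurrences
"they they bread": 3 occurrences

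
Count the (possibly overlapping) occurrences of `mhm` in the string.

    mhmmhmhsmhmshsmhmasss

4

Sliding a length-3 window over the 21 characters (19 positions):
  position 1–3: mhm
  position 4–6: mhm
  position 9–11: mhm
  position 15–17: mhm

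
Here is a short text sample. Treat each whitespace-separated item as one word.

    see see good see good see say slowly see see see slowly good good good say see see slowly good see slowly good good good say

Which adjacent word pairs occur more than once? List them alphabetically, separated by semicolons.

Bigram counts meeting the condition (more than once):
  good good: 4
  good say: 2
  good see: 3
  see good: 2
  see see: 4
  see slowly: 3
  slowly good: 3

good good; good say; good see; see good; see see; see slowly; slowly good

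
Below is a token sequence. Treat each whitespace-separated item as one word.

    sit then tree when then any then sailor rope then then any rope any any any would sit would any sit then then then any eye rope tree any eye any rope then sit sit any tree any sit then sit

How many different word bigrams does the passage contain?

27

41 tokens → 40 bigram windows in total.
Repeated bigrams (each contributes count−1 duplicates):
  sit then: 3
  then any: 3
  then then: 3
  any any: 2
  any eye: 2
  any rope: 2
  any sit: 2
  rope then: 2
  … (2 more repeated)
13 duplicate windows → 40 − 13 = 27 distinct.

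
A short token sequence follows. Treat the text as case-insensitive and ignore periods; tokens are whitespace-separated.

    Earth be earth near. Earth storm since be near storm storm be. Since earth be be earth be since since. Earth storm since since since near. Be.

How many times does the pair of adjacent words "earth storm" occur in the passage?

2

Scanning the 26 overlapping bigram windows for "earth storm":
  position 5–6: earth storm
  position 21–22: earth storm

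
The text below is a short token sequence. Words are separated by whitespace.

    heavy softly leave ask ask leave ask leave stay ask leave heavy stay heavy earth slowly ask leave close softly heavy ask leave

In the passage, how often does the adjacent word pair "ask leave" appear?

Scanning the 22 overlapping bigram windows for "ask leave":
  position 5–6: ask leave
  position 7–8: ask leave
  position 10–11: ask leave
  position 17–18: ask leave
  position 22–23: ask leave

5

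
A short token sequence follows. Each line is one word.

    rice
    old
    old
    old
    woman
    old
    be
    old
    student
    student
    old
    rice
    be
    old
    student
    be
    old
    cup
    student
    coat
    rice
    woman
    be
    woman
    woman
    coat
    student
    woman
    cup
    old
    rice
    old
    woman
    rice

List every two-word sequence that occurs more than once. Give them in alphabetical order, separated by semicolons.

Bigram counts meeting the condition (more than once):
  be old: 3
  old old: 2
  old rice: 2
  old student: 2
  old woman: 2
  rice old: 2

be old; old old; old rice; old student; old woman; rice old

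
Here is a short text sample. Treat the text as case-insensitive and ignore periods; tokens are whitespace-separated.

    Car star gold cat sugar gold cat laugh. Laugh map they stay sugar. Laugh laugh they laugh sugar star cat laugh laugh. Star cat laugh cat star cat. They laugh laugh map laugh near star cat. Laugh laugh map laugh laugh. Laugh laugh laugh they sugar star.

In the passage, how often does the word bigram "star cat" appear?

4

Scanning the 46 overlapping bigram windows for "star cat":
  position 19–20: star cat
  position 23–24: star cat
  position 27–28: star cat
  position 35–36: star cat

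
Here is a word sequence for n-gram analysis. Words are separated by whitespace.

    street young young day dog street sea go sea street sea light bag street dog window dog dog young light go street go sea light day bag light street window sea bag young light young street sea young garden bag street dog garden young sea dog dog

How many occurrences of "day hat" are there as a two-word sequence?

Scanning the 46 overlapping bigram windows for "day hat":
  (none found)

0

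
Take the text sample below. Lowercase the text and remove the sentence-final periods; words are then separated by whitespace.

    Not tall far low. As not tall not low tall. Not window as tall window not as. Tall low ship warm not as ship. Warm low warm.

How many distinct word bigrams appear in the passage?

27 tokens → 26 bigram windows in total.
Repeated bigrams (each contributes count−1 duplicates):
  as tall: 2
  not as: 2
  not tall: 2
  ship warm: 2
  tall not: 2
5 duplicate windows → 26 − 5 = 21 distinct.

21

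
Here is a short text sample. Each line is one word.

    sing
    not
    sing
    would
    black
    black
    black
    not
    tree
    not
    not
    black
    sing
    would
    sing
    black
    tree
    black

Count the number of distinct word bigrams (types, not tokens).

18 tokens → 17 bigram windows in total.
Repeated bigrams (each contributes count−1 duplicates):
  black black: 2
  sing would: 2
2 duplicate windows → 17 − 2 = 15 distinct.

15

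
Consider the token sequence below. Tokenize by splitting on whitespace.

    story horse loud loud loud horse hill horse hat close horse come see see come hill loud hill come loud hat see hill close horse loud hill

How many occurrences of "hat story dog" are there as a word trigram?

0

Scanning the 25 overlapping trigram windows for "hat story dog":
  (none found)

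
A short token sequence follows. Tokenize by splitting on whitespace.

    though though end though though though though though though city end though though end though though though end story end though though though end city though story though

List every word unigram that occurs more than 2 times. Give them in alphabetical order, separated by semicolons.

end; though

Unigram counts meeting the condition (more than 2 times):
  end: 6
  though: 18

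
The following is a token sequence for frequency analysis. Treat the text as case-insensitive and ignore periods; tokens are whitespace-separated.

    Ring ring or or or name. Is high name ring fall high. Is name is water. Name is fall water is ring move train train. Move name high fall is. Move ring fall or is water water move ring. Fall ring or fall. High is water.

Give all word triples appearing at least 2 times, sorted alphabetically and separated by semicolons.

Trigram counts meeting the condition (at least 2 times):
  fall high is: 2
  move ring fall: 2

fall high is; move ring fall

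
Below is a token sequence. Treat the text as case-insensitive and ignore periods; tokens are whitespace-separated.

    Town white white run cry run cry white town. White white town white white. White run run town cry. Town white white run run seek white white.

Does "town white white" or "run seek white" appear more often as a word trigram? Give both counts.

"town white white": 4 occurrences
"run seek white": 1 occurrence

"town white white" (4 vs 1)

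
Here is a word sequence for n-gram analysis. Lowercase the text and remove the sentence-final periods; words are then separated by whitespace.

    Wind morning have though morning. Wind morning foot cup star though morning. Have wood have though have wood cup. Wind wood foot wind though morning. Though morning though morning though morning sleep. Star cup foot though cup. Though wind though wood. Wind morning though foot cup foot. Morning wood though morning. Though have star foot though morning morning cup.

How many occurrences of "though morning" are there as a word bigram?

8

Scanning the 58 overlapping bigram windows for "though morning":
  position 4–5: though morning
  position 11–12: though morning
  position 24–25: though morning
  position 26–27: though morning
  position 28–29: though morning
  position 30–31: though morning
  position 50–51: though morning
  position 56–57: though morning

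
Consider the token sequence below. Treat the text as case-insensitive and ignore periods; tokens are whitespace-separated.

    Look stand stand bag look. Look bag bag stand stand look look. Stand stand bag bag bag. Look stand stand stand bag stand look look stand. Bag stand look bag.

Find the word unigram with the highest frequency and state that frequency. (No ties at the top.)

"stand", 12 times

Unigram frequencies (highest first):
  stand: 12
  look: 9
  bag: 9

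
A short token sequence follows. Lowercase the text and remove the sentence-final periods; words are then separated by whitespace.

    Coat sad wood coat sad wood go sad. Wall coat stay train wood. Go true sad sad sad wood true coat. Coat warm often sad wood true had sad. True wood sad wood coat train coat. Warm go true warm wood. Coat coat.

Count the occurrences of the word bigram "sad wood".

Scanning the 42 overlapping bigram windows for "sad wood":
  position 2–3: sad wood
  position 5–6: sad wood
  position 18–19: sad wood
  position 25–26: sad wood
  position 32–33: sad wood

5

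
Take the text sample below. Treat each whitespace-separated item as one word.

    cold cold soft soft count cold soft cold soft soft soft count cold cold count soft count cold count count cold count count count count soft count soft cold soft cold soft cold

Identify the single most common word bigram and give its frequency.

"cold soft", 5 times

Bigram frequencies (highest first):
  cold soft: 5
  soft count: 4
  count cold: 4
  soft cold: 4
  count count: 4
  soft soft: 3
  … (3 more, each ≤ 3)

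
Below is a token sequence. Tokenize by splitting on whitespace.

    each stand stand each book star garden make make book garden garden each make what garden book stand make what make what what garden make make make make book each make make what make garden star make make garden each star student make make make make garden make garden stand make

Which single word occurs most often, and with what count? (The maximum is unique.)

Unigram frequencies (highest first):
  make: 20
  garden: 9
  each: 5
  what: 5
  stand: 4
  book: 4
  … (2 more, each ≤ 3)

"make", 20 times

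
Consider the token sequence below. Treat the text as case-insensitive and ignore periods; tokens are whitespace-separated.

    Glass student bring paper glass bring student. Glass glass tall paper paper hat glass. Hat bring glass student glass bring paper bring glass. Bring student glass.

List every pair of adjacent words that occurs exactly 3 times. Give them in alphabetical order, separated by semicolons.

glass bring; student glass

Bigram counts meeting the condition (exactly 3 times):
  glass bring: 3
  student glass: 3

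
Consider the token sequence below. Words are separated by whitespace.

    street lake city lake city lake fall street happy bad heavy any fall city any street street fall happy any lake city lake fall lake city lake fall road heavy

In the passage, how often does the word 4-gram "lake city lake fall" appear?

3

Scanning the 27 overlapping 4-gram windows for "lake city lake fall":
  position 4–7: lake city lake fall
  position 21–24: lake city lake fall
  position 25–28: lake city lake fall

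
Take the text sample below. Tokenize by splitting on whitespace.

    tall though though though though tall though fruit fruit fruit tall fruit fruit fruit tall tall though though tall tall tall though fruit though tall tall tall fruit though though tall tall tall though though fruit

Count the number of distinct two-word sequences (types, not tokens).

9

36 tokens → 35 bigram windows in total.
Repeated bigrams (each contributes count−1 duplicates):
  tall tall: 7
  though though: 6
  tall though: 5
  fruit fruit: 4
  though tall: 4
  though fruit: 3
  fruit tall: 2
  fruit though: 2
  … (1 more repeated)
26 duplicate windows → 35 − 26 = 9 distinct.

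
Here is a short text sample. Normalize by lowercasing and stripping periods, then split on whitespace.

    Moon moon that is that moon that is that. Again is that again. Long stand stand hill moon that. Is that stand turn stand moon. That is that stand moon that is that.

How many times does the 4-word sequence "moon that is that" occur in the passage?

5

Scanning the 30 overlapping 4-gram windows for "moon that is that":
  position 2–5: moon that is that
  position 6–9: moon that is that
  position 18–21: moon that is that
  position 25–28: moon that is that
  position 30–33: moon that is that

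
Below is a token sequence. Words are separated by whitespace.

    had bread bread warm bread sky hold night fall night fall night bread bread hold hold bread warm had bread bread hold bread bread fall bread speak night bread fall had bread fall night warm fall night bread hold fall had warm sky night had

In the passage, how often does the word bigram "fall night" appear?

4

Scanning the 44 overlapping bigram windows for "fall night":
  position 9–10: fall night
  position 11–12: fall night
  position 33–34: fall night
  position 36–37: fall night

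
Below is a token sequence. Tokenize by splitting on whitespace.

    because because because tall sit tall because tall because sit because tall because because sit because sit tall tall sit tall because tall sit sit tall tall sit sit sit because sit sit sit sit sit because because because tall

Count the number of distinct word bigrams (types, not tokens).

40 tokens → 39 bigram windows in total.
Repeated bigrams (each contributes count−1 duplicates):
  sit sit: 7
  because because: 5
  because tall: 5
  because sit: 4
  sit because: 4
  sit tall: 4
  tall because: 4
  tall sit: 4
  … (1 more repeated)
30 duplicate windows → 39 − 30 = 9 distinct.

9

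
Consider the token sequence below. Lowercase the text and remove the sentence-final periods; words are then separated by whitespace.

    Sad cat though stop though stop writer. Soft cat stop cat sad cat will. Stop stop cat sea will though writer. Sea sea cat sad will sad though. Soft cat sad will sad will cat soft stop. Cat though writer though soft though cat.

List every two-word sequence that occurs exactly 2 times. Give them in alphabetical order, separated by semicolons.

cat though; sad cat; soft cat; though soft; though stop; though writer; will sad

Bigram counts meeting the condition (exactly 2 times):
  cat though: 2
  sad cat: 2
  soft cat: 2
  though soft: 2
  though stop: 2
  though writer: 2
  will sad: 2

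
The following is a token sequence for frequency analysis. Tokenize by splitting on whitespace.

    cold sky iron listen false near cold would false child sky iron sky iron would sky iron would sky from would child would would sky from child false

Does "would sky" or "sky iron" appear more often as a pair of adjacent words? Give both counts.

"sky iron" (4 vs 3)

"would sky": 3 occurrences
"sky iron": 4 occurrences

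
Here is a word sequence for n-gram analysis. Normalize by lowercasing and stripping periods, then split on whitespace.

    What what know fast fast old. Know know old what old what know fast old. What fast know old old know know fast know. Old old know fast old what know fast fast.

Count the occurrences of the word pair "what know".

Scanning the 32 overlapping bigram windows for "what know":
  position 2–3: what know
  position 12–13: what know
  position 30–31: what know

3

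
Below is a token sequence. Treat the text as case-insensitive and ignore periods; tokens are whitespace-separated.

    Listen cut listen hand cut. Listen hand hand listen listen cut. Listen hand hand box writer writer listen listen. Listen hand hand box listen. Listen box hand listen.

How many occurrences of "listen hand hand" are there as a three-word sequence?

3

Scanning the 26 overlapping trigram windows for "listen hand hand":
  position 6–8: listen hand hand
  position 12–14: listen hand hand
  position 20–22: listen hand hand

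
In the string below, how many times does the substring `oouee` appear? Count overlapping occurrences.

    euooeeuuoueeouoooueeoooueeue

2

Sliding a length-5 window over the 28 characters (24 positions):
  position 16–20: oouee
  position 22–26: oouee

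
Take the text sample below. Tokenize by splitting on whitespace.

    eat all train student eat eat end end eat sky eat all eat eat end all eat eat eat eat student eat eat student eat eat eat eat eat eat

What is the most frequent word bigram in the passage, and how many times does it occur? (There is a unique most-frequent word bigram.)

Bigram frequencies (highest first):
  eat eat: 11
  student eat: 3
  eat all: 2
  eat end: 2
  all eat: 2
  eat student: 2
  … (7 more, each ≤ 1)

"eat eat", 11 times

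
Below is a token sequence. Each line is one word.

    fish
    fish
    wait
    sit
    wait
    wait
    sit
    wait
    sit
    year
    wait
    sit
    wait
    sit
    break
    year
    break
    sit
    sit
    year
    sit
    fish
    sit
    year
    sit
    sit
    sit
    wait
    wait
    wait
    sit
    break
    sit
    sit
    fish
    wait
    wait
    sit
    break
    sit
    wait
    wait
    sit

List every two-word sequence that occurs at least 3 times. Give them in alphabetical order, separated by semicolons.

Bigram counts meeting the condition (at least 3 times):
  break sit: 3
  sit break: 3
  sit sit: 4
  sit wait: 5
  sit year: 3
  wait sit: 8
  wait wait: 5

break sit; sit break; sit sit; sit wait; sit year; wait sit; wait wait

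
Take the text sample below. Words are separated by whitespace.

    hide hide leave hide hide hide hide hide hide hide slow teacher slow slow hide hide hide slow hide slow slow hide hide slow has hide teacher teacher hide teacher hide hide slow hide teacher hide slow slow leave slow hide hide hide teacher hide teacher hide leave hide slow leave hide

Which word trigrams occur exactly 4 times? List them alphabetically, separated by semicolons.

hide hide slow; hide teacher hide

Trigram counts meeting the condition (exactly 4 times):
  hide hide slow: 4
  hide teacher hide: 4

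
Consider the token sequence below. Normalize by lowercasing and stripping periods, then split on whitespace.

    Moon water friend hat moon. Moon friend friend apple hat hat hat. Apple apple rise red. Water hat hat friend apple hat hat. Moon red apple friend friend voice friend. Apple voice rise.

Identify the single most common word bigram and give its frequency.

"hat hat", 4 times

Bigram frequencies (highest first):
  hat hat: 4
  friend apple: 3
  hat moon: 2
  friend friend: 2
  apple hat: 2
  moon water: 1
  … (18 more, each ≤ 1)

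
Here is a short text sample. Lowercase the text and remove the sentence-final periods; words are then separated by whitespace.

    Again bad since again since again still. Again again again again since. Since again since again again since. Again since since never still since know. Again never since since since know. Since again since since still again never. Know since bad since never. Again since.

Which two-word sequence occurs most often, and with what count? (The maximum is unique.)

"again since", 7 times

Bigram frequencies (highest first):
  again since: 7
  since again: 6
  since since: 5
  again again: 4
  bad since: 2
  still again: 2
  … (14 more, each ≤ 2)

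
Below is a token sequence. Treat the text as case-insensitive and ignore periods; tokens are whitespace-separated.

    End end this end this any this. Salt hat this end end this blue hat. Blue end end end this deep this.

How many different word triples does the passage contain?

18

22 tokens → 20 trigram windows in total.
Repeated trigrams (each contributes count−1 duplicates):
  end end this: 3
2 duplicate windows → 20 − 2 = 18 distinct.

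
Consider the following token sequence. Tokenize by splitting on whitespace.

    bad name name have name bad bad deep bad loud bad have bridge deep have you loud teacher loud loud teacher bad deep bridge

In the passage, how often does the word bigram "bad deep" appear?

Scanning the 23 overlapping bigram windows for "bad deep":
  position 7–8: bad deep
  position 22–23: bad deep

2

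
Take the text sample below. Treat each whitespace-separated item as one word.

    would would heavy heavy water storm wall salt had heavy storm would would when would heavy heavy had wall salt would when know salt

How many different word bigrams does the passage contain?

24 tokens → 23 bigram windows in total.
Repeated bigrams (each contributes count−1 duplicates):
  heavy heavy: 2
  wall salt: 2
  would heavy: 2
  would when: 2
  would would: 2
5 duplicate windows → 23 − 5 = 18 distinct.

18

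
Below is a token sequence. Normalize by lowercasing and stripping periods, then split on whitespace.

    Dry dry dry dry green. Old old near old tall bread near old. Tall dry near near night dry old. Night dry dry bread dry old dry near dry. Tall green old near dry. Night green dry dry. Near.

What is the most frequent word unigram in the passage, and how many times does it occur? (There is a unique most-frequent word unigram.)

Unigram frequencies (highest first):
  dry: 14
  old: 7
  near: 7
  green: 3
  tall: 3
  night: 3
  … (1 more, each ≤ 2)

"dry", 14 times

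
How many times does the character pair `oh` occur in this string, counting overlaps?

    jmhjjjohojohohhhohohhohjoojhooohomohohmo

Sliding a length-2 window over the 40 characters (39 positions):
  position 7–8: oh
  position 11–12: oh
  position 13–14: oh
  position 17–18: oh
  position 19–20: oh
  position 22–23: oh
  position 31–32: oh
  position 35–36: oh
  position 37–38: oh

9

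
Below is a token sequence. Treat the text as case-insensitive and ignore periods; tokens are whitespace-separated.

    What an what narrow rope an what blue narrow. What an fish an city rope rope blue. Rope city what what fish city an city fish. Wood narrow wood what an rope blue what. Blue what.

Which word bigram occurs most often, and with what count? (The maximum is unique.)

Bigram frequencies (highest first):
  what an: 3
  an what: 2
  what blue: 2
  an city: 2
  rope blue: 2
  blue what: 2
  … (22 more, each ≤ 1)

"what an", 3 times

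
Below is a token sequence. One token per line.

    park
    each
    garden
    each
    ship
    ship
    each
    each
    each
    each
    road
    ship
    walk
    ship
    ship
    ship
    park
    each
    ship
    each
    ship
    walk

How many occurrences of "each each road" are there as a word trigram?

Scanning the 20 overlapping trigram windows for "each each road":
  position 9–11: each each road

1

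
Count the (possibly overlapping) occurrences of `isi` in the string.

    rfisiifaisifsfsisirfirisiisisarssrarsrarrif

Sliding a length-3 window over the 43 characters (41 positions):
  position 3–5: isi
  position 9–11: isi
  position 16–18: isi
  position 23–25: isi
  position 26–28: isi

5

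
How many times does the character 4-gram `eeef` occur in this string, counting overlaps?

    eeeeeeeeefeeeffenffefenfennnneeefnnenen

3

Sliding a length-4 window over the 39 characters (36 positions):
  position 7–10: eeef
  position 11–14: eeef
  position 30–33: eeef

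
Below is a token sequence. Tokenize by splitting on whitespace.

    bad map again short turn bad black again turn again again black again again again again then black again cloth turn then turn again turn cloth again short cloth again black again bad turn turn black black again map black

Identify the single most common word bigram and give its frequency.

"black again", 5 times

Bigram frequencies (highest first):
  black again: 5
  again again: 4
  again short: 2
  again turn: 2
  turn again: 2
  again black: 2
  … (21 more, each ≤ 2)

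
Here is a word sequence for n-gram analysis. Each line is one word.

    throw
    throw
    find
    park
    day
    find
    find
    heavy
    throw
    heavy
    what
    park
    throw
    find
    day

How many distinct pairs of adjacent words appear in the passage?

15 tokens → 14 bigram windows in total.
Repeated bigrams (each contributes count−1 duplicates):
  throw find: 2
1 duplicate windows → 14 − 1 = 13 distinct.

13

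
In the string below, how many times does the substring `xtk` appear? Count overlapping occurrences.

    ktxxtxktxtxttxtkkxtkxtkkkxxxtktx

Sliding a length-3 window over the 32 characters (30 positions):
  position 14–16: xtk
  position 18–20: xtk
  position 21–23: xtk
  position 28–30: xtk

4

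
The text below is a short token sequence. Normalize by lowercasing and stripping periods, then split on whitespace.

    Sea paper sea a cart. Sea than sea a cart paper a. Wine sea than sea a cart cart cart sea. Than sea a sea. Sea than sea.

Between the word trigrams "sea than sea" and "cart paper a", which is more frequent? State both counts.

"sea than sea" (4 vs 1)

"sea than sea": 4 occurrences
"cart paper a": 1 occurrence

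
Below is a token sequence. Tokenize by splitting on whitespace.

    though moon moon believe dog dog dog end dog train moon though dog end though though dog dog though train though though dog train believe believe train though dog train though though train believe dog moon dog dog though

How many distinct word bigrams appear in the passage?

39 tokens → 38 bigram windows in total.
Repeated bigrams (each contributes count−1 duplicates):
  dog dog: 4
  though dog: 4
  dog train: 3
  though though: 3
  train though: 3
  believe dog: 2
  dog end: 2
  dog though: 2
  … (2 more repeated)
17 duplicate windows → 38 − 17 = 21 distinct.

21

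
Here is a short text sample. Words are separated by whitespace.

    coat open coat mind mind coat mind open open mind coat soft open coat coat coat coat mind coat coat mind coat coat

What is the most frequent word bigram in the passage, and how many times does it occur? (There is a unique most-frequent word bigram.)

Bigram frequencies (highest first):
  coat coat: 5
  coat mind: 4
  mind coat: 4
  open coat: 2
  coat open: 1
  mind mind: 1
  … (5 more, each ≤ 1)

"coat coat", 5 times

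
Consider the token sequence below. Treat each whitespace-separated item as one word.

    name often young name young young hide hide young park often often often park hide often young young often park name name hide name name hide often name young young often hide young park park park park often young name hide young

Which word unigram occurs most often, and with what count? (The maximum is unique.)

"young", 11 times

Unigram frequencies (highest first):
  young: 11
  often: 9
  name: 8
  hide: 7
  park: 7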